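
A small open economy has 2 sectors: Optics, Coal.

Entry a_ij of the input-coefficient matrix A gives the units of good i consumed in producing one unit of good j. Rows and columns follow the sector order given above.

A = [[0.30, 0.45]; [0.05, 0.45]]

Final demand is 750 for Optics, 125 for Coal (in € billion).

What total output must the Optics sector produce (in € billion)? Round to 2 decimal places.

x_O = 1293.10

I − A =
  [   0.70    -0.45]
  [  -0.05     0.55]
det(I−A) = (0.70)(0.55) − (-0.45)(-0.05) = 0.3625
adj(I−A) = [[0.55, 0.45], [0.05, 0.70]]
(I − A)⁻¹ = adj(I−A) / det(I−A) ≈
  [   1.5172     1.2414]
  [   0.1379     1.9310]
x = (I − A)⁻¹ d = adj(I−A)·d / det(I−A), with det(I−A) = 0.3625:
  x_O = (0.55·750 + 0.45·125) / 0.3625 = 468.75 / 0.3625 ≈ 1293.10
  x_C = (0.05·750 + 0.70·125) / 0.3625 = 125.00 / 0.3625 ≈ 344.83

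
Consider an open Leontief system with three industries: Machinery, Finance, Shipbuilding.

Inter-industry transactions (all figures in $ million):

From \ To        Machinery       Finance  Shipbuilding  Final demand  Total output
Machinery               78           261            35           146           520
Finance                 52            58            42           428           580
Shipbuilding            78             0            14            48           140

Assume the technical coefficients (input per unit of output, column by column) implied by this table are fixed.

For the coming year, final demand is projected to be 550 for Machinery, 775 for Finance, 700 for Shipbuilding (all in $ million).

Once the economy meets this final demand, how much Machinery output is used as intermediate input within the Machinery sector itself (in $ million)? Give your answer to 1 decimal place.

Technical coefficients a_ij = z_ij / X_j:
  a_MM = 78/520 = 0.15, a_FM = 52/520 = 0.10, a_SM = 78/520 = 0.15
  a_MF = 261/580 = 0.45, a_FF = 58/580 = 0.10, a_SF = 0/580 = 0.00
  a_MS = 35/140 = 0.25, a_FS = 42/140 = 0.30, a_SS = 14/140 = 0.10
I − A =
  [   0.85    -0.45    -0.25]
  [  -0.10     0.90    -0.30]
  [  -0.15     0.00     0.90]
Cofactors of I−A, C_ij = (−1)^(i+j)·(minor ij) (rows/columns in the sector order above):
  C_11 = (0.90)(0.90) − (-0.30)(0.00) = 0.8100
  C_12 = −[(-0.10)(0.90) − (-0.30)(-0.15)] = 0.1350
  C_13 = (-0.10)(0.00) − (0.90)(-0.15) = 0.1350
  C_21 = −[(-0.45)(0.90) − (-0.25)(0.00)] = 0.4050
  C_22 = (0.85)(0.90) − (-0.25)(-0.15) = 0.7275
  C_23 = −[(0.85)(0.00) − (-0.45)(-0.15)] = 0.0675
  C_31 = (-0.45)(-0.30) − (-0.25)(0.90) = 0.3600
  C_32 = −[(0.85)(-0.30) − (-0.25)(-0.10)] = 0.2800
  C_33 = (0.85)(0.90) − (-0.45)(-0.10) = 0.7200
det(I−A) = Σ_j (I−A)_1j·C_1j = (0.85)(0.8100) + (-0.45)(0.1350) + (-0.25)(0.1350) = 0.5940
adj(I−A) = Cᵀ =
  [ 0.8100   0.4050   0.3600]
  [ 0.1350   0.7275   0.2800]
  [ 0.1350   0.0675   0.7200]
(I − A)⁻¹ = adj(I−A) / det(I−A) ≈
  [   1.3636     0.6818     0.6061]
  [   0.2273     1.2247     0.4714]
  [   0.2273     0.1136     1.2121]
First solve x = (I − A)⁻¹ d = adj(I−A)·d / det(I−A); in particular x_M = (0.8100·550 + 0.4050·775 + 0.3600·700) / 0.5940 = 1011.375 / 0.5940 ≈ 1702.652.
Intermediate flow from M to M: z_MM = a_MM · x_M = 0.15 × 1011.375 / 0.5940 = 151.70625 / 0.5940 ≈ 255.4.

z_MM = 255.4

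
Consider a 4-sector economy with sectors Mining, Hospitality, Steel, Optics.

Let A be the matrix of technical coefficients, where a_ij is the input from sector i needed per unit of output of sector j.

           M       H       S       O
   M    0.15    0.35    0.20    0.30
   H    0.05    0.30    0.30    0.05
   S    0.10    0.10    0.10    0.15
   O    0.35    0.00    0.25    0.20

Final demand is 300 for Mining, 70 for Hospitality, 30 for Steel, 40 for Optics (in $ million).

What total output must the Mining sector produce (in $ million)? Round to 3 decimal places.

I − A =
  [   0.85    -0.35    -0.20    -0.30]
  [  -0.05     0.70    -0.30    -0.05]
  [  -0.10    -0.10     0.90    -0.15]
  [  -0.35     0.00    -0.25     0.80]
Compute the cofactors C_ij = (−1)^(i+j)·(3×3 minor ij) of I−A; the adjugate is their transpose:
adj(I−A) = Cᵀ =
  [ 0.452500   0.262375   0.252875   0.233500]
  [ 0.090875   0.451625   0.198375   0.099500]
  [ 0.098500   0.103875   0.382375   0.115125]
  [ 0.228750   0.147250   0.230125   0.468750]
det(I−A) = Σ_j (I−A)_1j·C_1j = (0.85)(0.452500) + (-0.35)(0.090875) + (-0.20)(0.098500) + (-0.30)(0.228750) = 0.26449375
(I − A)⁻¹ = adj(I−A) / det(I−A) ≈
  [   1.7108     0.9920     0.9561     0.8828]
  [   0.3436     1.7075     0.7500     0.3762]
  [   0.3724     0.3927     1.4457     0.4353]
  [   0.8649     0.5567     0.8701     1.7723]
x = (I − A)⁻¹ d = adj(I−A)·d / det(I−A), with det(I−A) = 0.26449375:
  x_M = (0.452500·300 + 0.262375·70 + 0.252875·30 + 0.233500·40) / 0.26449375 = 171.0425 / 0.26449375 ≈ 646.679
  x_H = (0.090875·300 + 0.451625·70 + 0.198375·30 + 0.099500·40) / 0.26449375 = 68.8075 / 0.26449375 ≈ 260.148
  x_S = (0.098500·300 + 0.103875·70 + 0.382375·30 + 0.115125·40) / 0.26449375 = 52.8975 / 0.26449375 ≈ 199.995
  x_O = (0.228750·300 + 0.147250·70 + 0.230125·30 + 0.468750·40) / 0.26449375 = 104.58625 / 0.26449375 ≈ 395.420

x_M = 646.679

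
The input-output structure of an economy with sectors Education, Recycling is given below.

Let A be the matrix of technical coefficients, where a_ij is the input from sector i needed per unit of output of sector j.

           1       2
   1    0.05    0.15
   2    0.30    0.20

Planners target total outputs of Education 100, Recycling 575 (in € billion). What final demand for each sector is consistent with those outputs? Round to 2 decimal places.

I − A =
  [   0.95    -0.15]
  [  -0.30     0.80]
d = (I − A) x:
  d_1 = (+0.95)·100 + (-0.15)·575 = 8.75
  d_2 = (-0.30)·100 + (+0.80)·575 = 430.00

d_1 = 8.75, d_2 = 430.00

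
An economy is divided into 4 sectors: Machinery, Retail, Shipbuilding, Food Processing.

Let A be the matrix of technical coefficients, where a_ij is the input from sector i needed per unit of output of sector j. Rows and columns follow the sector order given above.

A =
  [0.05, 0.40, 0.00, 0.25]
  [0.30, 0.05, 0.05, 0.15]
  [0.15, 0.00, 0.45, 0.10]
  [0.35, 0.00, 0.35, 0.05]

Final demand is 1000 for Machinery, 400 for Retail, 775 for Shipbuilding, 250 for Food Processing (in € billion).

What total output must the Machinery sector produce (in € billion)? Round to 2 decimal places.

I − A =
  [   0.95    -0.40     0.00    -0.25]
  [  -0.30     0.95    -0.05    -0.15]
  [  -0.15     0.00     0.55    -0.10]
  [  -0.35     0.00    -0.35     0.95]
Compute the cofactors C_ij = (−1)^(i+j)·(3×3 minor ij) of I−A; the adjugate is their transpose:
adj(I−A) = Cᵀ =
  [ 0.463125   0.195000   0.123125   0.165625]
  [ 0.191875   0.401875   0.116875   0.126250]
  [ 0.168625   0.071000   0.639250   0.122875]
  [ 0.232750   0.098000   0.280875   0.427375]
det(I−A) = Σ_j (I−A)_1j·C_1j = (0.95)(0.463125) + (-0.40)(0.191875) + (0.00)(0.168625) + (-0.25)(0.232750) = 0.30503125
(I − A)⁻¹ = adj(I−A) / det(I−A) ≈
  [   1.5183     0.6393     0.4036     0.5430]
  [   0.6290     1.3175     0.3832     0.4139]
  [   0.5528     0.2328     2.0957     0.4028]
  [   0.7630     0.3213     0.9208     1.4011]
x = (I − A)⁻¹ d = adj(I−A)·d / det(I−A), with det(I−A) = 0.30503125:
  x_1 = (0.463125·1000 + 0.195000·400 + 0.123125·775 + 0.165625·250) / 0.30503125 = 677.953125 / 0.30503125 ≈ 2222.57
  x_2 = (0.191875·1000 + 0.401875·400 + 0.116875·775 + 0.126250·250) / 0.30503125 = 474.765625 / 0.30503125 ≈ 1556.45
  x_3 = (0.168625·1000 + 0.071000·400 + 0.639250·775 + 0.122875·250) / 0.30503125 = 723.1625 / 0.30503125 ≈ 2370.78
  x_4 = (0.232750·1000 + 0.098000·400 + 0.280875·775 + 0.427375·250) / 0.30503125 = 596.471875 / 0.30503125 ≈ 1955.45

x_1 = 2222.57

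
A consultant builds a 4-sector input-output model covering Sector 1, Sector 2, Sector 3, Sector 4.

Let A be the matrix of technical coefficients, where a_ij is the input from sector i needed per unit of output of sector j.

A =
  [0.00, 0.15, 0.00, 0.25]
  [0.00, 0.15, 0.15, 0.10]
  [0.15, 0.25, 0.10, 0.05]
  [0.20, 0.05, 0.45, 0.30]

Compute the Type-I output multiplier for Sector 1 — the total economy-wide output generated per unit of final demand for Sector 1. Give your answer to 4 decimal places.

I − A =
  [   1.00    -0.15     0.00    -0.25]
  [   0.00     0.85    -0.15    -0.10]
  [  -0.15    -0.25     0.90    -0.05]
  [  -0.20    -0.05    -0.45     0.70]
Compute the cofactors C_ij = (−1)^(i+j)·(3×3 minor ij) of I−A; the adjugate is their transpose:
adj(I−A) = Cᵀ =
  [ 0.474000   0.130500   0.120000   0.196500]
  [ 0.042000   0.545625   0.142500   0.103125]
  [ 0.102000   0.184125   0.544500   0.101625]
  [ 0.204000   0.194625   0.394500   0.724125]
det(I−A) = Σ_j (I−A)_1j·C_1j = (1.00)(0.474000) + (-0.15)(0.042000) + (0.00)(0.102000) + (-0.25)(0.204000) = 0.4167
(I − A)⁻¹ = adj(I−A) / det(I−A) ≈
  [   1.13751     0.31317     0.28798     0.47156]
  [   0.10079     1.30940     0.34197     0.24748]
  [   0.24478     0.44186     1.30670     0.24388]
  [   0.48956     0.46706     0.94672     1.73776]
The output multiplier for sector j is the column-j sum of the Leontief inverse (I − A)⁻¹ = adj(I−A) / det(I−A).
Column 1 of adj(I−A): (0.474000, 0.042000, 0.102000, 0.204000); det(I−A) = 0.4167.
m_1 = (0.474000 + 0.042000 + 0.102000 + 0.204000) / 0.4167 = 0.822 / 0.4167 ≈ 1.9726.

m_1 = 1.9726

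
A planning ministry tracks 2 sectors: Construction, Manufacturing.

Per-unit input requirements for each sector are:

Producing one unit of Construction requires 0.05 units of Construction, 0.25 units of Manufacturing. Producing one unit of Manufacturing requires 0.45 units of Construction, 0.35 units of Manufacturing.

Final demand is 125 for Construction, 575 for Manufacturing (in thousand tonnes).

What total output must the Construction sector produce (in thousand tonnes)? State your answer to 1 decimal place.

x_1 = 673.3

I − A =
  [   0.95    -0.45]
  [  -0.25     0.65]
det(I−A) = (0.95)(0.65) − (-0.45)(-0.25) = 0.5050
adj(I−A) = [[0.65, 0.45], [0.25, 0.95]]
(I − A)⁻¹ = adj(I−A) / det(I−A) ≈
  [   1.2871     0.8911]
  [   0.4950     1.8812]
x = (I − A)⁻¹ d = adj(I−A)·d / det(I−A), with det(I−A) = 0.5050:
  x_1 = (0.65·125 + 0.45·575) / 0.5050 = 340.00 / 0.5050 ≈ 673.3
  x_2 = (0.25·125 + 0.95·575) / 0.5050 = 577.50 / 0.5050 ≈ 1143.6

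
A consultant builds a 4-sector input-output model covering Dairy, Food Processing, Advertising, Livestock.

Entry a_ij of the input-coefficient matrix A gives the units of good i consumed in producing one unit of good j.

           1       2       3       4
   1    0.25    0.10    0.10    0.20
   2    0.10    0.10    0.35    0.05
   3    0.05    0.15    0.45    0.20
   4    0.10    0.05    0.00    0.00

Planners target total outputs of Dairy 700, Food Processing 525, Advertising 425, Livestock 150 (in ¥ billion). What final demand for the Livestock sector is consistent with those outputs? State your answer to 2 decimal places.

I − A =
  [   0.75    -0.10    -0.10    -0.20]
  [  -0.10     0.90    -0.35    -0.05]
  [  -0.05    -0.15     0.55    -0.20]
  [  -0.10    -0.05     0.00     1.00]
d = (I − A) x:
  d_1 = (+0.75)·700 + (-0.10)·525 + (-0.10)·425 + (-0.20)·150 = 400.00
  d_2 = (-0.10)·700 + (+0.90)·525 + (-0.35)·425 + (-0.05)·150 = 246.25
  d_3 = (-0.05)·700 + (-0.15)·525 + (+0.55)·425 + (-0.20)·150 = 90.00
  d_4 = (-0.10)·700 + (-0.05)·525 + (+0.00)·425 + (+1.00)·150 = 53.75

d_4 = 53.75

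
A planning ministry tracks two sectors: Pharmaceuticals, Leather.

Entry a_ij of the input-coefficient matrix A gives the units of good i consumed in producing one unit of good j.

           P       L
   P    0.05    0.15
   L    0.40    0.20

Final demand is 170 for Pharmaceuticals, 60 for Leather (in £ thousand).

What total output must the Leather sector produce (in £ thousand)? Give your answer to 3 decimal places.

I − A =
  [   0.95    -0.15]
  [  -0.40     0.80]
det(I−A) = (0.95)(0.80) − (-0.15)(-0.40) = 0.7000
adj(I−A) = [[0.80, 0.15], [0.40, 0.95]]
(I − A)⁻¹ = adj(I−A) / det(I−A) ≈
  [   1.1429     0.2143]
  [   0.5714     1.3571]
x = (I − A)⁻¹ d = adj(I−A)·d / det(I−A), with det(I−A) = 0.7000:
  x_P = (0.80·170 + 0.15·60) / 0.7000 = 145.00 / 0.7000 ≈ 207.143
  x_L = (0.40·170 + 0.95·60) / 0.7000 = 125.00 / 0.7000 ≈ 178.571

x_L = 178.571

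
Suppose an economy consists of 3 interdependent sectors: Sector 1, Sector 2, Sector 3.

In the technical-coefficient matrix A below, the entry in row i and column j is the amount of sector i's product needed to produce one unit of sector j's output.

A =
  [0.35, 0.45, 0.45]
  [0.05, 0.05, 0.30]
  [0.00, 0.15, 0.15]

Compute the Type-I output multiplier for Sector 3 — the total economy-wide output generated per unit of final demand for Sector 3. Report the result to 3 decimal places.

I − A =
  [   0.65    -0.45    -0.45]
  [  -0.05     0.95    -0.30]
  [   0.00    -0.15     0.85]
Cofactors of I−A, C_ij = (−1)^(i+j)·(minor ij) (rows/columns in the sector order above):
  C_11 = (0.95)(0.85) − (-0.30)(-0.15) = 0.7625
  C_12 = −[(-0.05)(0.85) − (-0.30)(0.00)] = 0.0425
  C_13 = (-0.05)(-0.15) − (0.95)(0.00) = 0.0075
  C_21 = −[(-0.45)(0.85) − (-0.45)(-0.15)] = 0.4500
  C_22 = (0.65)(0.85) − (-0.45)(0.00) = 0.5525
  C_23 = −[(0.65)(-0.15) − (-0.45)(0.00)] = 0.0975
  C_31 = (-0.45)(-0.30) − (-0.45)(0.95) = 0.5625
  C_32 = −[(0.65)(-0.30) − (-0.45)(-0.05)] = 0.2175
  C_33 = (0.65)(0.95) − (-0.45)(-0.05) = 0.5950
det(I−A) = Σ_j (I−A)_1j·C_1j = (0.65)(0.7625) + (-0.45)(0.0425) + (-0.45)(0.0075) = 0.473125
adj(I−A) = Cᵀ =
  [ 0.7625   0.4500   0.5625]
  [ 0.0425   0.5525   0.2175]
  [ 0.0075   0.0975   0.5950]
(I − A)⁻¹ = adj(I−A) / det(I−A) ≈
  [   1.6116     0.9511     1.1889]
  [   0.0898     1.1678     0.4597]
  [   0.0159     0.2061     1.2576]
The output multiplier for sector j is the column-j sum of the Leontief inverse (I − A)⁻¹ = adj(I−A) / det(I−A).
Column 3 of adj(I−A): (0.5625, 0.2175, 0.5950); det(I−A) = 0.473125.
m_3 = (0.5625 + 0.2175 + 0.5950) / 0.473125 = 1.375 / 0.473125 ≈ 2.906.

m_3 = 2.906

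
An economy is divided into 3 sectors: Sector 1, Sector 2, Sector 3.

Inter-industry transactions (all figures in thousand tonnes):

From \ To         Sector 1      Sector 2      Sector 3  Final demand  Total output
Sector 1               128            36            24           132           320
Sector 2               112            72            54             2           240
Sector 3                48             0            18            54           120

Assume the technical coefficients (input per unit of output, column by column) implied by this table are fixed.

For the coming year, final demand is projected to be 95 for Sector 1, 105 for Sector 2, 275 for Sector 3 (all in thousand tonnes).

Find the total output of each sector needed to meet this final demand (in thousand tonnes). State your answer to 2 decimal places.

x_1 = 451.47, x_2 = 634.93, x_3 = 403.20

Technical coefficients a_ij = z_ij / X_j:
  a_11 = 128/320 = 0.40, a_21 = 112/320 = 0.35, a_31 = 48/320 = 0.15
  a_12 = 36/240 = 0.15, a_22 = 72/240 = 0.30, a_32 = 0/240 = 0.00
  a_13 = 24/120 = 0.20, a_23 = 54/120 = 0.45, a_33 = 18/120 = 0.15
I − A =
  [   0.60    -0.15    -0.20]
  [  -0.35     0.70    -0.45]
  [  -0.15     0.00     0.85]
Cofactors of I−A, C_ij = (−1)^(i+j)·(minor ij) (rows/columns in the sector order above):
  C_11 = (0.70)(0.85) − (-0.45)(0.00) = 0.5950
  C_12 = −[(-0.35)(0.85) − (-0.45)(-0.15)] = 0.3650
  C_13 = (-0.35)(0.00) − (0.70)(-0.15) = 0.1050
  C_21 = −[(-0.15)(0.85) − (-0.20)(0.00)] = 0.1275
  C_22 = (0.60)(0.85) − (-0.20)(-0.15) = 0.4800
  C_23 = −[(0.60)(0.00) − (-0.15)(-0.15)] = 0.0225
  C_31 = (-0.15)(-0.45) − (-0.20)(0.70) = 0.2075
  C_32 = −[(0.60)(-0.45) − (-0.20)(-0.35)] = 0.3400
  C_33 = (0.60)(0.70) − (-0.15)(-0.35) = 0.3675
det(I−A) = Σ_j (I−A)_1j·C_1j = (0.60)(0.5950) + (-0.15)(0.3650) + (-0.20)(0.1050) = 0.28125
adj(I−A) = Cᵀ =
  [ 0.5950   0.1275   0.2075]
  [ 0.3650   0.4800   0.3400]
  [ 0.1050   0.0225   0.3675]
(I − A)⁻¹ = adj(I−A) / det(I−A) ≈
  [   2.1156     0.4533     0.7378]
  [   1.2978     1.7067     1.2089]
  [   0.3733     0.0800     1.3067]
x = (I − A)⁻¹ d = adj(I−A)·d / det(I−A), with det(I−A) = 0.28125:
  x_1 = (0.5950·95 + 0.1275·105 + 0.2075·275) / 0.28125 = 126.975 / 0.28125 ≈ 451.47
  x_2 = (0.3650·95 + 0.4800·105 + 0.3400·275) / 0.28125 = 178.575 / 0.28125 ≈ 634.93
  x_3 = (0.1050·95 + 0.0225·105 + 0.3675·275) / 0.28125 = 113.40 / 0.28125 = 403.20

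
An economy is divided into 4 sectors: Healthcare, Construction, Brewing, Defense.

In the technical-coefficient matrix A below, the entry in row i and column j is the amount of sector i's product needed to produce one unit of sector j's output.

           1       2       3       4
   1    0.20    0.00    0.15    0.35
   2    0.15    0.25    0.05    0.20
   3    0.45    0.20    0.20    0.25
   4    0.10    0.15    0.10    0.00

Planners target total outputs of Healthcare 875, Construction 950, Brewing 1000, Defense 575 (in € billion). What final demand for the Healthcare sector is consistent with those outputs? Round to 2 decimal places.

I − A =
  [   0.80     0.00    -0.15    -0.35]
  [  -0.15     0.75    -0.05    -0.20]
  [  -0.45    -0.20     0.80    -0.25]
  [  -0.10    -0.15    -0.10     1.00]
d = (I − A) x:
  d_1 = (+0.80)·875 + (+0.00)·950 + (-0.15)·1000 + (-0.35)·575 = 348.75
  d_2 = (-0.15)·875 + (+0.75)·950 + (-0.05)·1000 + (-0.20)·575 = 416.25
  d_3 = (-0.45)·875 + (-0.20)·950 + (+0.80)·1000 + (-0.25)·575 = 72.50
  d_4 = (-0.10)·875 + (-0.15)·950 + (-0.10)·1000 + (+1.00)·575 = 245.00

d_1 = 348.75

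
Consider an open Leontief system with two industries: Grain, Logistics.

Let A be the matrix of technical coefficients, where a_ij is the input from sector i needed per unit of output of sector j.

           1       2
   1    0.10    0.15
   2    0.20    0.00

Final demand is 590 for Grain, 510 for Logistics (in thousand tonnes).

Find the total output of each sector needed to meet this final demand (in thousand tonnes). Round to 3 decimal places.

I − A =
  [   0.90    -0.15]
  [  -0.20     1.00]
det(I−A) = (0.90)(1.00) − (-0.15)(-0.20) = 0.8700
adj(I−A) = [[1.00, 0.15], [0.20, 0.90]]
(I − A)⁻¹ = adj(I−A) / det(I−A) ≈
  [   1.1494     0.1724]
  [   0.2299     1.0345]
x = (I − A)⁻¹ d = adj(I−A)·d / det(I−A), with det(I−A) = 0.8700:
  x_1 = (1.00·590 + 0.15·510) / 0.8700 = 666.50 / 0.8700 ≈ 766.092
  x_2 = (0.20·590 + 0.90·510) / 0.8700 = 577.00 / 0.8700 ≈ 663.218

x_1 = 766.092, x_2 = 663.218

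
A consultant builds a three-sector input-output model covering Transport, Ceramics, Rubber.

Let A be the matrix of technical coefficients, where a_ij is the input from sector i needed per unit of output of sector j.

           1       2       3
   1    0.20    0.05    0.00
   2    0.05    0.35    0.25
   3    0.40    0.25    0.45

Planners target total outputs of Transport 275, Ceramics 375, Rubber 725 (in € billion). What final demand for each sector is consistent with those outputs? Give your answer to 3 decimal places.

d_1 = 201.250, d_2 = 48.750, d_3 = 195.000

I − A =
  [   0.80    -0.05     0.00]
  [  -0.05     0.65    -0.25]
  [  -0.40    -0.25     0.55]
d = (I − A) x:
  d_1 = (+0.80)·275 + (-0.05)·375 + (+0.00)·725 = 201.250
  d_2 = (-0.05)·275 + (+0.65)·375 + (-0.25)·725 = 48.750
  d_3 = (-0.40)·275 + (-0.25)·375 + (+0.55)·725 = 195.000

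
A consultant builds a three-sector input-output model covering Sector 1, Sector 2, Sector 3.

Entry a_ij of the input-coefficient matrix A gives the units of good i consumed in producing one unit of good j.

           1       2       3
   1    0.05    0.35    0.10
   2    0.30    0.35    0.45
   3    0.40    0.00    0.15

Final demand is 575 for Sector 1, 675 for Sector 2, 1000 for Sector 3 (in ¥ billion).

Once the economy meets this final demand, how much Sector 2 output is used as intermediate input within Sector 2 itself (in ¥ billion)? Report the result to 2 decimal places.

I − A =
  [   0.95    -0.35    -0.10]
  [  -0.30     0.65    -0.45]
  [  -0.40     0.00     0.85]
Cofactors of I−A, C_ij = (−1)^(i+j)·(minor ij) (rows/columns in the sector order above):
  C_11 = (0.65)(0.85) − (-0.45)(0.00) = 0.5525
  C_12 = −[(-0.30)(0.85) − (-0.45)(-0.40)] = 0.4350
  C_13 = (-0.30)(0.00) − (0.65)(-0.40) = 0.2600
  C_21 = −[(-0.35)(0.85) − (-0.10)(0.00)] = 0.2975
  C_22 = (0.95)(0.85) − (-0.10)(-0.40) = 0.7675
  C_23 = −[(0.95)(0.00) − (-0.35)(-0.40)] = 0.1400
  C_31 = (-0.35)(-0.45) − (-0.10)(0.65) = 0.2225
  C_32 = −[(0.95)(-0.45) − (-0.10)(-0.30)] = 0.4575
  C_33 = (0.95)(0.65) − (-0.35)(-0.30) = 0.5125
det(I−A) = Σ_j (I−A)_1j·C_1j = (0.95)(0.5525) + (-0.35)(0.4350) + (-0.10)(0.2600) = 0.346625
adj(I−A) = Cᵀ =
  [ 0.5525   0.2975   0.2225]
  [ 0.4350   0.7675   0.4575]
  [ 0.2600   0.1400   0.5125]
(I − A)⁻¹ = adj(I−A) / det(I−A) ≈
  [   1.5939     0.8583     0.6419]
  [   1.2550     2.2142     1.3199]
  [   0.7501     0.4039     1.4785]
First solve x = (I − A)⁻¹ d = adj(I−A)·d / det(I−A); in particular x_2 = (0.4350·575 + 0.7675·675 + 0.4575·1000) / 0.346625 = 1225.6875 / 0.346625 ≈ 3536.0620.
Intermediate flow from 2 to 2: z_22 = a_22 · x_2 = 0.35 × 1225.6875 / 0.346625 = 428.990625 / 0.346625 ≈ 1237.62.

z_22 = 1237.62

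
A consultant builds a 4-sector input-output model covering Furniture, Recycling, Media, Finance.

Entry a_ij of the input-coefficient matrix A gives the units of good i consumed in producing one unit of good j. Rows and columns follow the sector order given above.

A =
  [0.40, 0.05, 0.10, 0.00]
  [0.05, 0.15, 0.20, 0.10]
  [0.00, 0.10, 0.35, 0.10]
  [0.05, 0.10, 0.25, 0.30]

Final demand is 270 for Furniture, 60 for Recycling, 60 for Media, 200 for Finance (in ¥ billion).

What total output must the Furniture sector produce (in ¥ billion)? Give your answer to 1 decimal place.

I − A =
  [   0.60    -0.05    -0.10     0.00]
  [  -0.05     0.85    -0.20    -0.10]
  [   0.00    -0.10     0.65    -0.10]
  [  -0.05    -0.10    -0.25     0.70]
Compute the cofactors C_ij = (−1)^(i+j)·(3×3 minor ij) of I−A; the adjugate is their transpose:
adj(I−A) = Cᵀ =
  [ 0.340500   0.029500   0.066750   0.013750]
  [ 0.025750   0.257500   0.103000   0.051500]
  [ 0.008750   0.048250   0.349000   0.056750]
  [ 0.031125   0.056125   0.144125   0.317375]
det(I−A) = Σ_j (I−A)_1j·C_1j = (0.60)(0.340500) + (-0.05)(0.025750) + (-0.10)(0.008750) + (0.00)(0.031125) = 0.2021375
(I − A)⁻¹ = adj(I−A) / det(I−A) ≈
  [   1.6845     0.1459     0.3302     0.0680]
  [   0.1274     1.2739     0.5096     0.2548]
  [   0.0433     0.2387     1.7265     0.2807]
  [   0.1540     0.2777     0.7130     1.5701]
x = (I − A)⁻¹ d = adj(I−A)·d / det(I−A), with det(I−A) = 0.2021375:
  x_1 = (0.340500·270 + 0.029500·60 + 0.066750·60 + 0.013750·200) / 0.2021375 = 100.46 / 0.2021375 ≈ 497.0
  x_2 = (0.025750·270 + 0.257500·60 + 0.103000·60 + 0.051500·200) / 0.2021375 = 38.8825 / 0.2021375 ≈ 192.4
  x_3 = (0.008750·270 + 0.048250·60 + 0.349000·60 + 0.056750·200) / 0.2021375 = 37.5475 / 0.2021375 ≈ 185.8
  x_4 = (0.031125·270 + 0.056125·60 + 0.144125·60 + 0.317375·200) / 0.2021375 = 83.89375 / 0.2021375 ≈ 415.0

x_1 = 497.0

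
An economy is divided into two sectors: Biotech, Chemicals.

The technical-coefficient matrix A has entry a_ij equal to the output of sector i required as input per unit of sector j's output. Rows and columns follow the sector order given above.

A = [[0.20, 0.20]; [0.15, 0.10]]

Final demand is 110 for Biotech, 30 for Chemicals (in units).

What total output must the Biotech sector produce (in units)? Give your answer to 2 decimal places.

I − A =
  [   0.80    -0.20]
  [  -0.15     0.90]
det(I−A) = (0.80)(0.90) − (-0.20)(-0.15) = 0.6900
adj(I−A) = [[0.90, 0.20], [0.15, 0.80]]
(I − A)⁻¹ = adj(I−A) / det(I−A) ≈
  [   1.3043     0.2899]
  [   0.2174     1.1594]
x = (I − A)⁻¹ d = adj(I−A)·d / det(I−A), with det(I−A) = 0.6900:
  x_1 = (0.90·110 + 0.20·30) / 0.6900 = 105.00 / 0.6900 ≈ 152.17
  x_2 = (0.15·110 + 0.80·30) / 0.6900 = 40.50 / 0.6900 ≈ 58.70

x_1 = 152.17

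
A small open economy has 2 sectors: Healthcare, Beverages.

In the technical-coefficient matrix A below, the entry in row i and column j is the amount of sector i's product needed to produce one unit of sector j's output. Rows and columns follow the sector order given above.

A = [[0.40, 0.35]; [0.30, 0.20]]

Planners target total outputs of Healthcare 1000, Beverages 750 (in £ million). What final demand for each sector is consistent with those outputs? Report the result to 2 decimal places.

d_H = 337.50, d_B = 300.00

I − A =
  [   0.60    -0.35]
  [  -0.30     0.80]
d = (I − A) x:
  d_H = (+0.60)·1000 + (-0.35)·750 = 337.50
  d_B = (-0.30)·1000 + (+0.80)·750 = 300.00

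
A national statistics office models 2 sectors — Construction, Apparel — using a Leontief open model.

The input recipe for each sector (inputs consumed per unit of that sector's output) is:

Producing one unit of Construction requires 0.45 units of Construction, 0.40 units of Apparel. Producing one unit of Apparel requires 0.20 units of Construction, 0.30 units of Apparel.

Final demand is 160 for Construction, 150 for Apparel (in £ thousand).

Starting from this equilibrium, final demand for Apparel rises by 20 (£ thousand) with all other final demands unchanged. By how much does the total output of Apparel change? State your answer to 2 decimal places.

I − A =
  [   0.55    -0.20]
  [  -0.40     0.70]
det(I−A) = (0.55)(0.70) − (-0.20)(-0.40) = 0.3050
adj(I−A) = [[0.70, 0.20], [0.40, 0.55]]
(I − A)⁻¹ = adj(I−A) / det(I−A) ≈
  [   2.2951     0.6557]
  [   1.3115     1.8033]
Δx = (I − A)⁻¹ Δd with Δd having +20 in the Apparel component and 0 elsewhere.
So Δx_2 = L_22 · (+20), where L_22 = adj(I−A)_22 / det(I−A) = 0.55 / 0.3050.
Δx_2 = 0.55 × (+20) / 0.3050 = 11.00 / 0.3050 ≈ 36.07.

Δx_2 = 36.07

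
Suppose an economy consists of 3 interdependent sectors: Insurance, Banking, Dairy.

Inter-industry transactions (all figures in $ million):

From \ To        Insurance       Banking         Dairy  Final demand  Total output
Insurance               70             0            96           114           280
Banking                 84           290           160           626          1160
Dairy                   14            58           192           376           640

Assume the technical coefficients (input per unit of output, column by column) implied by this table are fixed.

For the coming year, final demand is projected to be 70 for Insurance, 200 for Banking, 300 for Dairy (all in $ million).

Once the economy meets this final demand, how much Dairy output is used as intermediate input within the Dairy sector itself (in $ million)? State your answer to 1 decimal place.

Technical coefficients a_ij = z_ij / X_j:
  a_11 = 70/280 = 0.25, a_21 = 84/280 = 0.30, a_31 = 14/280 = 0.05
  a_12 = 0/1160 = 0.00, a_22 = 290/1160 = 0.25, a_32 = 58/1160 = 0.05
  a_13 = 96/640 = 0.15, a_23 = 160/640 = 0.25, a_33 = 192/640 = 0.30
I − A =
  [   0.75     0.00    -0.15]
  [  -0.30     0.75    -0.25]
  [  -0.05    -0.05     0.70]
Cofactors of I−A, C_ij = (−1)^(i+j)·(minor ij) (rows/columns in the sector order above):
  C_11 = (0.75)(0.70) − (-0.25)(-0.05) = 0.5125
  C_12 = −[(-0.30)(0.70) − (-0.25)(-0.05)] = 0.2225
  C_13 = (-0.30)(-0.05) − (0.75)(-0.05) = 0.0525
  C_21 = −[(0.00)(0.70) − (-0.15)(-0.05)] = 0.0075
  C_22 = (0.75)(0.70) − (-0.15)(-0.05) = 0.5175
  C_23 = −[(0.75)(-0.05) − (0.00)(-0.05)] = 0.0375
  C_31 = (0.00)(-0.25) − (-0.15)(0.75) = 0.1125
  C_32 = −[(0.75)(-0.25) − (-0.15)(-0.30)] = 0.2325
  C_33 = (0.75)(0.75) − (0.00)(-0.30) = 0.5625
det(I−A) = Σ_j (I−A)_1j·C_1j = (0.75)(0.5125) + (0.00)(0.2225) + (-0.15)(0.0525) = 0.3765
adj(I−A) = Cᵀ =
  [ 0.5125   0.0075   0.1125]
  [ 0.2225   0.5175   0.2325]
  [ 0.0525   0.0375   0.5625]
(I − A)⁻¹ = adj(I−A) / det(I−A) ≈
  [   1.3612     0.0199     0.2988]
  [   0.5910     1.3745     0.6175]
  [   0.1394     0.0996     1.4940]
First solve x = (I − A)⁻¹ d = adj(I−A)·d / det(I−A); in particular x_3 = (0.0525·70 + 0.0375·200 + 0.5625·300) / 0.3765 = 179.925 / 0.3765 ≈ 477.888.
Intermediate flow from 3 to 3: z_33 = a_33 · x_3 = 0.30 × 179.925 / 0.3765 = 53.9775 / 0.3765 ≈ 143.4.

z_33 = 143.4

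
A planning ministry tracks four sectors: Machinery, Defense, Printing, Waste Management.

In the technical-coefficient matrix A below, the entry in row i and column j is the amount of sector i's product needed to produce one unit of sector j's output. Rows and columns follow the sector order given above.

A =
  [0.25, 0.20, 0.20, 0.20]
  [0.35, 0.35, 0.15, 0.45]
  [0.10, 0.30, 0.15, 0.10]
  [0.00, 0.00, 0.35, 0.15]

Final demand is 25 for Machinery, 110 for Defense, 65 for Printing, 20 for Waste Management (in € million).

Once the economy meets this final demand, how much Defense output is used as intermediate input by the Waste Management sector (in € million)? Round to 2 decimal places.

I − A =
  [   0.75    -0.20    -0.20    -0.20]
  [  -0.35     0.65    -0.15    -0.45]
  [  -0.10    -0.30     0.85    -0.10]
  [   0.00     0.00    -0.35     0.85]
Compute the cofactors C_ij = (−1)^(i+j)·(3×3 minor ij) of I−A; the adjugate is their transpose:
adj(I−A) = Cᵀ =
  [ 0.361375   0.209500   0.213000   0.221000]
  [ 0.269125   0.491625   0.297750   0.358625]
  [ 0.144500   0.208250   0.354875   0.186000]
  [ 0.059500   0.085750   0.146125   0.284125]
det(I−A) = Σ_j (I−A)_1j·C_1j = (0.75)(0.361375) + (-0.20)(0.269125) + (-0.20)(0.144500) + (-0.20)(0.059500) = 0.17640625
(I − A)⁻¹ = adj(I−A) / det(I−A) ≈
  [   2.0485     1.1876     1.2074     1.2528]
  [   1.5256     2.7869     1.6879     2.0329]
  [   0.8191     1.1805     2.0117     1.0544]
  [   0.3373     0.4861     0.8283     1.6106]
First solve x = (I − A)⁻¹ d = adj(I−A)·d / det(I−A); in particular x_W = (0.059500·25 + 0.085750·110 + 0.146125·65 + 0.284125·20) / 0.17640625 = 26.100625 / 0.17640625 ≈ 147.9575.
Intermediate flow from D to W: z_DW = a_DW · x_W = 0.45 × 26.100625 / 0.17640625 = 11.74528125 / 0.17640625 ≈ 66.58.

z_DW = 66.58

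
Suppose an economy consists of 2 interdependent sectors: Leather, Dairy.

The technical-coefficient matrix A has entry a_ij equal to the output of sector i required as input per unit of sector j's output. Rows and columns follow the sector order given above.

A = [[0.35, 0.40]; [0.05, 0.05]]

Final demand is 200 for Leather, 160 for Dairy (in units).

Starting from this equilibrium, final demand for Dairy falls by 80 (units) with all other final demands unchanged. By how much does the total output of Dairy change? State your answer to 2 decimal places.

Δx_D = -87.03

I − A =
  [   0.65    -0.40]
  [  -0.05     0.95]
det(I−A) = (0.65)(0.95) − (-0.40)(-0.05) = 0.5975
adj(I−A) = [[0.95, 0.40], [0.05, 0.65]]
(I − A)⁻¹ = adj(I−A) / det(I−A) ≈
  [   1.5900     0.6695]
  [   0.0837     1.0879]
Δx = (I − A)⁻¹ Δd with Δd having -80 in the Dairy component and 0 elsewhere.
So Δx_D = L_DD · (-80), where L_DD = adj(I−A)_DD / det(I−A) = 0.65 / 0.5975.
Δx_D = 0.65 × (-80) / 0.5975 = -52.00 / 0.5975 ≈ -87.03.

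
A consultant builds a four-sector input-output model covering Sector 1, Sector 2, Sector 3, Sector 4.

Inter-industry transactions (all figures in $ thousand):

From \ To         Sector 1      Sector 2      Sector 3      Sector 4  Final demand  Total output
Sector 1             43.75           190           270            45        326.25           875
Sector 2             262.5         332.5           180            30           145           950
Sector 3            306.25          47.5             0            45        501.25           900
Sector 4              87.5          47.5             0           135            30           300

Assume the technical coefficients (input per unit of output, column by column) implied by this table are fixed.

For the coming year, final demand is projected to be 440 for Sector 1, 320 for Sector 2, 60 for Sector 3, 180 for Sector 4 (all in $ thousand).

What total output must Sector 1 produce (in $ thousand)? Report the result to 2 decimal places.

x_1 = 995.28

Technical coefficients a_ij = z_ij / X_j:
  a_11 = 43.75/875 = 0.05, a_21 = 262.5/875 = 0.30, a_31 = 306.25/875 = 0.35, a_41 = 87.5/875 = 0.10
  a_12 = 190/950 = 0.20, a_22 = 332.5/950 = 0.35, a_32 = 47.5/950 = 0.05, a_42 = 47.5/950 = 0.05
  a_13 = 270/900 = 0.30, a_23 = 180/900 = 0.20, a_33 = 0/900 = 0.00, a_43 = 0/900 = 0.00
  a_14 = 45/300 = 0.15, a_24 = 30/300 = 0.10, a_34 = 45/300 = 0.15, a_44 = 135/300 = 0.45
I − A =
  [   0.95    -0.20    -0.30    -0.15]
  [  -0.30     0.65    -0.20    -0.10]
  [  -0.35    -0.05     1.00    -0.15]
  [  -0.10    -0.05     0.00     0.55]
Compute the cofactors C_ij = (−1)^(i+j)·(3×3 minor ij) of I−A; the adjugate is their transpose:
adj(I−A) = Cᵀ =
  [ 0.345500   0.128000   0.129250   0.152750]
  [ 0.216500   0.445250   0.154000   0.182000]
  [ 0.144125   0.076625   0.287875   0.131750]
  [ 0.082500   0.063750   0.037500   0.461250]
det(I−A) = Σ_j (I−A)_1j·C_1j = (0.95)(0.345500) + (-0.20)(0.216500) + (-0.30)(0.144125) + (-0.15)(0.082500) = 0.2293125
(I − A)⁻¹ = adj(I−A) / det(I−A) ≈
  [   1.5067     0.5582     0.5636     0.6661]
  [   0.9441     1.9417     0.6716     0.7937]
  [   0.6285     0.3342     1.2554     0.5745]
  [   0.3598     0.2780     0.1635     2.0114]
x = (I − A)⁻¹ d = adj(I−A)·d / det(I−A), with det(I−A) = 0.2293125:
  x_1 = (0.345500·440 + 0.128000·320 + 0.129250·60 + 0.152750·180) / 0.2293125 = 228.23 / 0.2293125 ≈ 995.28
  x_2 = (0.216500·440 + 0.445250·320 + 0.154000·60 + 0.182000·180) / 0.2293125 = 279.74 / 0.2293125 ≈ 1219.91
  x_3 = (0.144125·440 + 0.076625·320 + 0.287875·60 + 0.131750·180) / 0.2293125 = 128.9225 / 0.2293125 ≈ 562.21
  x_4 = (0.082500·440 + 0.063750·320 + 0.037500·60 + 0.461250·180) / 0.2293125 = 141.975 / 0.2293125 ≈ 619.13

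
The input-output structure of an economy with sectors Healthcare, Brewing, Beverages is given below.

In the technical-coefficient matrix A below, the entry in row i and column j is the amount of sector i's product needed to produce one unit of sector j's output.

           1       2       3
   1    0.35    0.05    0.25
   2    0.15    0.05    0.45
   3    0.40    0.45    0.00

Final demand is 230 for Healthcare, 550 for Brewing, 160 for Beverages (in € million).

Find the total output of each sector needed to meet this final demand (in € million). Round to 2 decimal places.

I − A =
  [   0.65    -0.05    -0.25]
  [  -0.15     0.95    -0.45]
  [  -0.40    -0.45     1.00]
Cofactors of I−A, C_ij = (−1)^(i+j)·(minor ij) (rows/columns in the sector order above):
  C_11 = (0.95)(1.00) − (-0.45)(-0.45) = 0.7475
  C_12 = −[(-0.15)(1.00) − (-0.45)(-0.40)] = 0.3300
  C_13 = (-0.15)(-0.45) − (0.95)(-0.40) = 0.4475
  C_21 = −[(-0.05)(1.00) − (-0.25)(-0.45)] = 0.1625
  C_22 = (0.65)(1.00) − (-0.25)(-0.40) = 0.5500
  C_23 = −[(0.65)(-0.45) − (-0.05)(-0.40)] = 0.3125
  C_31 = (-0.05)(-0.45) − (-0.25)(0.95) = 0.2600
  C_32 = −[(0.65)(-0.45) − (-0.25)(-0.15)] = 0.3300
  C_33 = (0.65)(0.95) − (-0.05)(-0.15) = 0.6100
det(I−A) = Σ_j (I−A)_1j·C_1j = (0.65)(0.7475) + (-0.05)(0.3300) + (-0.25)(0.4475) = 0.3575
adj(I−A) = Cᵀ =
  [ 0.7475   0.1625   0.2600]
  [ 0.3300   0.5500   0.3300]
  [ 0.4475   0.3125   0.6100]
(I − A)⁻¹ = adj(I−A) / det(I−A) ≈
  [   2.0909     0.4545     0.7273]
  [   0.9231     1.5385     0.9231]
  [   1.2517     0.8741     1.7063]
x = (I − A)⁻¹ d = adj(I−A)·d / det(I−A), with det(I−A) = 0.3575:
  x_1 = (0.7475·230 + 0.1625·550 + 0.2600·160) / 0.3575 = 302.90 / 0.3575 ≈ 847.27
  x_2 = (0.3300·230 + 0.5500·550 + 0.3300·160) / 0.3575 = 431.20 / 0.3575 ≈ 1206.15
  x_3 = (0.4475·230 + 0.3125·550 + 0.6100·160) / 0.3575 = 372.40 / 0.3575 ≈ 1041.68

x_1 = 847.27, x_2 = 1206.15, x_3 = 1041.68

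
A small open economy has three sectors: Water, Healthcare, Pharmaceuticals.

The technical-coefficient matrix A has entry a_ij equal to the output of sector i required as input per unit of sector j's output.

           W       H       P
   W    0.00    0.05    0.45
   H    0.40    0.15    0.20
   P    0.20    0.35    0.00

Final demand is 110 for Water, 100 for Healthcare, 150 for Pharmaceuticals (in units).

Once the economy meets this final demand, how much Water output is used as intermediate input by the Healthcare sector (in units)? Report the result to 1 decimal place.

z_WH = 15.9

I − A =
  [   1.00    -0.05    -0.45]
  [  -0.40     0.85    -0.20]
  [  -0.20    -0.35     1.00]
Cofactors of I−A, C_ij = (−1)^(i+j)·(minor ij) (rows/columns in the sector order above):
  C_11 = (0.85)(1.00) − (-0.20)(-0.35) = 0.7800
  C_12 = −[(-0.40)(1.00) − (-0.20)(-0.20)] = 0.4400
  C_13 = (-0.40)(-0.35) − (0.85)(-0.20) = 0.3100
  C_21 = −[(-0.05)(1.00) − (-0.45)(-0.35)] = 0.2075
  C_22 = (1.00)(1.00) − (-0.45)(-0.20) = 0.9100
  C_23 = −[(1.00)(-0.35) − (-0.05)(-0.20)] = 0.3600
  C_31 = (-0.05)(-0.20) − (-0.45)(0.85) = 0.3925
  C_32 = −[(1.00)(-0.20) − (-0.45)(-0.40)] = 0.3800
  C_33 = (1.00)(0.85) − (-0.05)(-0.40) = 0.8300
det(I−A) = Σ_j (I−A)_1j·C_1j = (1.00)(0.7800) + (-0.05)(0.4400) + (-0.45)(0.3100) = 0.6185
adj(I−A) = Cᵀ =
  [ 0.7800   0.2075   0.3925]
  [ 0.4400   0.9100   0.3800]
  [ 0.3100   0.3600   0.8300]
(I − A)⁻¹ = adj(I−A) / det(I−A) ≈
  [   1.2611     0.3355     0.6346]
  [   0.7114     1.4713     0.6144]
  [   0.5012     0.5821     1.3420]
First solve x = (I − A)⁻¹ d = adj(I−A)·d / det(I−A); in particular x_H = (0.4400·110 + 0.9100·100 + 0.3800·150) / 0.6185 = 196.40 / 0.6185 ≈ 317.542.
Intermediate flow from W to H: z_WH = a_WH · x_H = 0.05 × 196.40 / 0.6185 = 9.82 / 0.6185 ≈ 15.9.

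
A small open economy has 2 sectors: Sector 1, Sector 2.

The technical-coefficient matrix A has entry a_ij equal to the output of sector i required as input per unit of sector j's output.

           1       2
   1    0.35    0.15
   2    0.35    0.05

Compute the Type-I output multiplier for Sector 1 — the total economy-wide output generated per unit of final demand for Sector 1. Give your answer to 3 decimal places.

I − A =
  [   0.65    -0.15]
  [  -0.35     0.95]
det(I−A) = (0.65)(0.95) − (-0.15)(-0.35) = 0.5650
adj(I−A) = [[0.95, 0.15], [0.35, 0.65]]
(I − A)⁻¹ = adj(I−A) / det(I−A) ≈
  [   1.6814     0.2655]
  [   0.6195     1.1504]
The output multiplier for sector j is the column-j sum of the Leontief inverse (I − A)⁻¹ = adj(I−A) / det(I−A).
Column 1 of adj(I−A): (0.95, 0.35); det(I−A) = 0.5650.
m_1 = (0.95 + 0.35) / 0.5650 = 1.30 / 0.5650 ≈ 2.301.

m_1 = 2.301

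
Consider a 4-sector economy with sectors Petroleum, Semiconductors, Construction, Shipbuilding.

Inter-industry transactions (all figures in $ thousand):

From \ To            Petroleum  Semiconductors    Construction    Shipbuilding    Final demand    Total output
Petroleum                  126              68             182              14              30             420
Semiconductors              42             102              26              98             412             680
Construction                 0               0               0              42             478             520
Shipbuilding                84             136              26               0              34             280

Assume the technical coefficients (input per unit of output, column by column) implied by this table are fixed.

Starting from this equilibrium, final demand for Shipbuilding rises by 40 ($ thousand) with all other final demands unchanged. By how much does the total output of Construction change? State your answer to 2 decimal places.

Technical coefficients a_ij = z_ij / X_j:
  a_11 = 126/420 = 0.30, a_21 = 42/420 = 0.10, a_31 = 0/420 = 0.00, a_41 = 84/420 = 0.20
  a_12 = 68/680 = 0.10, a_22 = 102/680 = 0.15, a_32 = 0/680 = 0.00, a_42 = 136/680 = 0.20
  a_13 = 182/520 = 0.35, a_23 = 26/520 = 0.05, a_33 = 0/520 = 0.00, a_43 = 26/520 = 0.05
  a_14 = 14/280 = 0.05, a_24 = 98/280 = 0.35, a_34 = 42/280 = 0.15, a_44 = 0/280 = 0.00
I − A =
  [   0.70    -0.10    -0.35    -0.05]
  [  -0.10     0.85    -0.05    -0.35]
  [   0.00     0.00     1.00    -0.15]
  [  -0.20    -0.20    -0.05     1.00]
Compute the cofactors C_ij = (−1)^(i+j)·(3×3 minor ij) of I−A; the adjugate is their transpose:
adj(I−A) = Cᵀ =
  [ 0.772125   0.119750   0.282375   0.122875]
  [ 0.170750   0.674250   0.106500   0.260500]
  [ 0.028500   0.024000   0.519500   0.087750]
  [ 0.190000   0.160000   0.103750   0.585000]
det(I−A) = Σ_j (I−A)_1j·C_1j = (0.70)(0.772125) + (-0.10)(0.170750) + (-0.35)(0.028500) + (-0.05)(0.190000) = 0.5039375
(I − A)⁻¹ = adj(I−A) / det(I−A) ≈
  [   1.5322     0.2376     0.5603     0.2438]
  [   0.3388     1.3380     0.2113     0.5169]
  [   0.0566     0.0476     1.0309     0.1741]
  [   0.3770     0.3175     0.2059     1.1609]
Δx = (I − A)⁻¹ Δd with Δd having +40 in the Shipbuilding component and 0 elsewhere.
So Δx_3 = L_34 · (+40), where L_34 = adj(I−A)_34 / det(I−A) = 0.087750 / 0.5039375.
Δx_3 = 0.087750 × (+40) / 0.5039375 = 3.51 / 0.5039375 ≈ 6.97.

Δx_3 = 6.97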